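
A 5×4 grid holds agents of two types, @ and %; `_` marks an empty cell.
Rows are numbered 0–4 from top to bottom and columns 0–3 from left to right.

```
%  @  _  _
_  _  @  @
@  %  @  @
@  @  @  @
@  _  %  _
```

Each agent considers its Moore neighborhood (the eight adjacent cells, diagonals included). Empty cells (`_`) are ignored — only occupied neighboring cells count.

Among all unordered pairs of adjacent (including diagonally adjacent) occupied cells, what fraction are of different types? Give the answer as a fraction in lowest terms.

Scan each occupied cell's neighbors to the right and below (and the two forward diagonals) so each pair is counted once.
Row 0: %(0,0)–@(0,1)≠ @(0,1)–@(1,2)=  → 1/2 unlike.
Row 1: @(1,2)–@(1,3)= @(1,2)–@(2,2)= @(1,2)–@(2,3)= @(1,2)–%(2,1)≠ @(1,3)–@(2,3)= @(1,3)–@(2,2)=  → 1/6 unlike.
Row 2: @(2,0)–%(2,1)≠ @(2,0)–@(3,0)= @(2,0)–@(3,1)= %(2,1)–@(2,2)≠ %(2,1)–@(3,1)≠ %(2,1)–@(3,2)≠ %(2,1)–@(3,0)≠ @(2,2)–@(2,3)= @(2,2)–@(3,2)= @(2,2)–@(3,3)= @(2,2)–@(3,1)= @(2,3)–@(3,3)= @(2,3)–@(3,2)=  → 5/13 unlike.
Row 3: @(3,0)–@(3,1)= @(3,0)–@(4,0)= @(3,1)–@(3,2)= @(3,1)–%(4,2)≠ @(3,1)–@(4,0)= @(3,2)–@(3,3)= @(3,2)–%(4,2)≠ @(3,3)–%(4,2)≠  → 3/8 unlike.
Total adjacent occupied pairs: 29; unlike-type pairs: 10.
10/29 is already in lowest terms.

10/29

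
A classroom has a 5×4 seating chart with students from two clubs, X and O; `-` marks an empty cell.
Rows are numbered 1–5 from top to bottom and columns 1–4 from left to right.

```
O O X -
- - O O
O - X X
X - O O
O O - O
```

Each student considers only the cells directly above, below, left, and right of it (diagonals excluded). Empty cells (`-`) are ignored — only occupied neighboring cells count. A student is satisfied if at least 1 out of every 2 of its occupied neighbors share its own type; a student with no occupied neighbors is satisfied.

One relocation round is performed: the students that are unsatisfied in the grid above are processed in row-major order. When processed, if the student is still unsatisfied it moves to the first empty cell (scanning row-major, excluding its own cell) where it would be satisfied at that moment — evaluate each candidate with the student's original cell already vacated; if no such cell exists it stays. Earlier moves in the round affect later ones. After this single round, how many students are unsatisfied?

1

Initially unsatisfied (in order): (1,3), (2,3), (3,1), (3,3), (3,4), (4,1).
  (1,3) → (3,2).
  (2,3): now satisfied by earlier moves; stays.
  (3,1) → (1,3).
  (3,3): now satisfied by earlier moves; stays.
  (3,4) → (3,1).
  (4,1): now satisfied by earlier moves; stays.
Resulting grid:
O O O -
- - O O
X X X -
X - O O
O O - O
Unsatisfied now: (3,3).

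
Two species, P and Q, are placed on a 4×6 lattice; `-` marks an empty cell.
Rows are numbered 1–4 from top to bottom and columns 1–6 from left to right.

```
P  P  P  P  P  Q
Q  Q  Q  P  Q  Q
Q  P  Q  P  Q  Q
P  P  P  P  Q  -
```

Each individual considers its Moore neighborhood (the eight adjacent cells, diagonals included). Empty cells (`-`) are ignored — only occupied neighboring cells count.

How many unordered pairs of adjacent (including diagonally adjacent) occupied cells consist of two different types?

Scan each occupied cell's neighbors to the right and below (and the two forward diagonals) so each pair is counted once.
Row 1: P(1,1)–P(1,2)= P(1,1)–Q(2,1)≠ P(1,1)–Q(2,2)≠ P(1,2)–P(1,3)= P(1,2)–Q(2,2)≠ P(1,2)–Q(2,3)≠ P(1,2)–Q(2,1)≠ P(1,3)–P(1,4)= P(1,3)–Q(2,3)≠ P(1,3)–P(2,4)= P(1,3)–Q(2,2)≠ P(1,4)–P(1,5)= P(1,4)–P(2,4)= P(1,4)–Q(2,5)≠ P(1,4)–Q(2,3)≠ P(1,5)–Q(1,6)≠ P(1,5)–Q(2,5)≠ P(1,5)–Q(2,6)≠ P(1,5)–P(2,4)= Q(1,6)–Q(2,6)= Q(1,6)–Q(2,5)=  → 12/21 unlike.
Row 2: Q(2,1)–Q(2,2)= Q(2,1)–Q(3,1)= Q(2,1)–P(3,2)≠ Q(2,2)–Q(2,3)= Q(2,2)–P(3,2)≠ Q(2,2)–Q(3,3)= Q(2,2)–Q(3,1)= Q(2,3)–P(2,4)≠ Q(2,3)–Q(3,3)= Q(2,3)–P(3,4)≠ Q(2,3)–P(3,2)≠ P(2,4)–Q(2,5)≠ P(2,4)–P(3,4)= P(2,4)–Q(3,5)≠ P(2,4)–Q(3,3)≠ Q(2,5)–Q(2,6)= Q(2,5)–Q(3,5)= Q(2,5)–Q(3,6)= Q(2,5)–P(3,4)≠ Q(2,6)–Q(3,6)= Q(2,6)–Q(3,5)=  → 9/21 unlike.
Row 3: Q(3,1)–P(3,2)≠ Q(3,1)–P(4,1)≠ Q(3,1)–P(4,2)≠ P(3,2)–Q(3,3)≠ P(3,2)–P(4,2)= P(3,2)–P(4,3)= P(3,2)–P(4,1)= Q(3,3)–P(3,4)≠ Q(3,3)–P(4,3)≠ Q(3,3)–P(4,4)≠ Q(3,3)–P(4,2)≠ P(3,4)–Q(3,5)≠ P(3,4)–P(4,4)= P(3,4)–Q(4,5)≠ P(3,4)–P(4,3)= Q(3,5)–Q(3,6)= Q(3,5)–Q(4,5)= Q(3,5)–P(4,4)≠ Q(3,6)–Q(4,5)=  → 11/19 unlike.
Row 4: P(4,1)–P(4,2)= P(4,2)–P(4,3)= P(4,3)–P(4,4)= P(4,4)–Q(4,5)≠  → 1/4 unlike.
Total adjacent occupied pairs: 65; unlike-type pairs: 33.

33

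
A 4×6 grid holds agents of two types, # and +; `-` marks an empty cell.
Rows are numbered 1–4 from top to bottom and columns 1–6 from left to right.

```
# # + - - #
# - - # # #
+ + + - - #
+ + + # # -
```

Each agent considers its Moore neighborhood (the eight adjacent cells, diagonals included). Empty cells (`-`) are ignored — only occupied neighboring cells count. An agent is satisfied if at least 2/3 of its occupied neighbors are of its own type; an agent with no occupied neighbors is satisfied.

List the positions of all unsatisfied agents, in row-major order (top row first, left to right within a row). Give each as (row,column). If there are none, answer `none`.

(1,3), (2,1), (2,4), (3,3), (4,4)

(1,1)# 2/2 satisfied
(1,2)# 2/3 satisfied
(1,3)+ 0/2 not
(1,6)# 2/2 satisfied
(2,1)# 2/4 not
(2,4)# 1/3 not
(2,5)# 4/4 satisfied
(2,6)# 3/3 satisfied
(3,1)+ 3/4 satisfied
(3,2)+ 5/6 satisfied
(3,3)+ 3/5 not
(3,6)# 3/3 satisfied
(4,1)+ 3/3 satisfied
(4,2)+ 5/5 satisfied
(4,3)+ 3/4 satisfied
(4,4)# 1/3 not
(4,5)# 2/2 satisfied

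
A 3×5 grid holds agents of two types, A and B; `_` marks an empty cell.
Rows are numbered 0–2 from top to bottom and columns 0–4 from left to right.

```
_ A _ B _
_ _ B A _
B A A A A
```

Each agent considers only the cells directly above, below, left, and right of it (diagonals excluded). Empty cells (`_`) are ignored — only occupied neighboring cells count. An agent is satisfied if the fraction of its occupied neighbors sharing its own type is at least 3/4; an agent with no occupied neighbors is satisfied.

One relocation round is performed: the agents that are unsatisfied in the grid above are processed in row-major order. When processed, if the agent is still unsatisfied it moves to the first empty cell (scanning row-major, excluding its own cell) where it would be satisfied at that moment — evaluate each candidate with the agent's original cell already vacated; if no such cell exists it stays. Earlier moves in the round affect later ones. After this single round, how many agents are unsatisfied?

Initially unsatisfied (in order): (0,3), (1,2), (1,3), (2,0), (2,1), (2,2).
  (0,3) → (0,4).
  (1,2) → (1,0).
  (1,3): now satisfied by earlier moves; stays.
  (2,0): no empty cell satisfies it; stays.
  (2,1) → (0,2).
  (2,2): now satisfied by earlier moves; stays.
Resulting grid:
_ A A _ B
B _ _ A _
B _ A A A
All satisfied now.

0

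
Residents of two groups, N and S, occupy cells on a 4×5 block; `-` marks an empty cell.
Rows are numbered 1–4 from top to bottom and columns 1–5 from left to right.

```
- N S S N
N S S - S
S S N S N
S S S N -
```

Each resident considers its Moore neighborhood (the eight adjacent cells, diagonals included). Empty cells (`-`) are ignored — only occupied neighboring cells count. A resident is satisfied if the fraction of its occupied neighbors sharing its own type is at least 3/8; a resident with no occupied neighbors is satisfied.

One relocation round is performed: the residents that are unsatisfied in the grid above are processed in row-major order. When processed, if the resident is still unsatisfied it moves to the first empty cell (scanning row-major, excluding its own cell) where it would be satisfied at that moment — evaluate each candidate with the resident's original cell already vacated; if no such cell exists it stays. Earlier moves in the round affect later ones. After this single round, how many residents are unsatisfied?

0

Initially unsatisfied (in order): (1,2), (1,5), (2,1), (3,3), (3,5).
  (1,2) → (1,1).
  (1,5) → (1,2).
  (2,1): now satisfied by earlier moves; stays.
  (3,3) → (4,5).
  (3,5): now satisfied by earlier moves; stays.
Resulting grid:
N N S S -
N S S - S
S S - S N
S S S N N
All satisfied now.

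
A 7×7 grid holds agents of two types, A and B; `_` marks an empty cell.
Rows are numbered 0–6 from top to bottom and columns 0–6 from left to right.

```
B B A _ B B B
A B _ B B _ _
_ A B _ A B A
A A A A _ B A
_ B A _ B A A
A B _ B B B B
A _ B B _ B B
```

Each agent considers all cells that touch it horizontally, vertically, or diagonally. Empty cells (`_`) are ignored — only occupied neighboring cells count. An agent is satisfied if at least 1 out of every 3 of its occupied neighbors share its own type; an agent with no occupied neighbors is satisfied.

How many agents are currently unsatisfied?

6

Row 0: (0,0)B 2/3 ok · (0,1)B 2/4 ok · (0,2)A 0/3 unhappy · (0,4)B 3/3 ok · (0,5)B 3/3 ok · (0,6)B 1/1 ok
Row 1: (1,0)A 1/4 unhappy · (1,1)B 3/6 ok · (1,3)B 3/5 ok · (1,4)B 4/5 ok
Row 2: (2,1)A 4/6 ok · (2,2)B 2/6 ok · (2,4)A 1/5 unhappy · (2,5)B 2/5 ok · (2,6)A 1/3 ok
Row 3: (3,0)A 2/3 ok · (3,1)A 4/6 ok · (3,2)A 4/6 ok · (3,3)A 3/5 ok · (3,5)B 2/7 unhappy · (3,6)A 3/5 ok
Row 4: (4,1)B 1/6 unhappy · (4,2)A 3/6 ok · (4,4)B 4/6 ok · (4,5)A 2/7 unhappy · (4,6)A 2/5 ok
Row 5: (5,0)A 1/3 ok · (5,1)B 2/5 ok · (5,3)B 4/5 ok · (5,4)B 5/6 ok · (5,5)B 5/7 ok · (5,6)B 3/5 ok
Row 6: (6,0)A 1/2 ok · (6,2)B 3/3 ok · (6,3)B 3/3 ok · (6,5)B 4/4 ok · (6,6)B 3/3 ok
Unsatisfied: (0,2), (1,0), (2,4), (3,5), (4,1), (4,5) — 6 in total.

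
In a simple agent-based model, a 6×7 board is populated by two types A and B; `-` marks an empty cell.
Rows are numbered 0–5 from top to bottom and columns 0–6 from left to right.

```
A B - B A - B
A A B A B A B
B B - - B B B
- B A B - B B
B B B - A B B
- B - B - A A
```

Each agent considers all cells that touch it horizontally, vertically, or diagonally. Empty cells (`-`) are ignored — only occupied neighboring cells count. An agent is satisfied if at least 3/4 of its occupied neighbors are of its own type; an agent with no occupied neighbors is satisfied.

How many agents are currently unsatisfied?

22

(0,0)A 2/3 unhappy
(0,1)B 1/4 unhappy
(0,3)B 2/4 unhappy
(0,4)A 2/4 unhappy
(0,6)B 1/2 unhappy
(1,0)A 2/5 unhappy
(1,1)A 2/6 unhappy
(1,2)B 3/5 unhappy
(1,3)A 1/5 unhappy
(1,4)B 3/6 unhappy
(1,5)A 1/7 unhappy
(1,6)B 3/4 ok
(2,0)B 2/4 unhappy
(2,1)B 3/6 unhappy
(2,4)B 4/6 unhappy
(2,5)B 6/7 ok
(2,6)B 4/5 ok
(3,1)B 5/6 ok
(3,2)A 0/5 unhappy
(3,3)B 2/4 unhappy
(3,5)B 6/7 ok
(3,6)B 5/5 ok
(4,0)B 3/3 ok
(4,1)B 4/5 ok
(4,2)B 5/6 ok
(4,4)A 1/5 unhappy
(4,5)B 3/6 unhappy
(4,6)B 3/5 unhappy
(5,1)B 3/3 ok
(5,3)B 1/2 unhappy
(5,5)A 2/4 unhappy
(5,6)A 1/3 unhappy
Unsatisfied: (0,0), (0,1), (0,3), (0,4), (0,6), (1,0), (1,1), (1,2), (1,3), (1,4), (1,5), (2,0), (2,1), (2,4), (3,2), (3,3), (4,4), (4,5), (4,6), (5,3), (5,5), (5,6) — 22 in total.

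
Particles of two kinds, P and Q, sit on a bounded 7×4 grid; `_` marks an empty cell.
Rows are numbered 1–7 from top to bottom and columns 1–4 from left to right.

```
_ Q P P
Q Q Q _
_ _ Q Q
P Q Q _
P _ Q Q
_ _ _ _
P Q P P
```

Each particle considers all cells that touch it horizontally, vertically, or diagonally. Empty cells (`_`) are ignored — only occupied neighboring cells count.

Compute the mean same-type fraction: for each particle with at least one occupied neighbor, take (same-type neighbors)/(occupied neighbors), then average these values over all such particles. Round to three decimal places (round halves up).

(1,2)Q 3/4
(1,3)P 1/4
(1,4)P 1/2
(2,1)Q 2/2
(2,2)Q 4/5
(2,3)Q 4/6
(3,3)Q 5/5
(3,4)Q 3/3
(4,1)P 1/2
(4,2)Q 3/5
(4,3)Q 5/5
(5,1)P 1/2
(5,3)Q 3/3
(5,4)Q 2/2
(7,1)P 0/1
(7,2)Q 0/2
(7,3)P 1/2
(7,4)P 1/1
Sum over 18 particles: 3/4 + 1/4 + 1/2 + 2/2 + 4/5 + 4/6 + 5/5 + 3/3 + 1/2 + 3/5 + 5/5 + 1/2 + 3/3 + 2/2 + 0/1 + 0/2 + 1/2 + 1/1 = 181/15; mean = 181/15 ÷ 18 = 181/270 = 0.670370… → 0.670.

0.670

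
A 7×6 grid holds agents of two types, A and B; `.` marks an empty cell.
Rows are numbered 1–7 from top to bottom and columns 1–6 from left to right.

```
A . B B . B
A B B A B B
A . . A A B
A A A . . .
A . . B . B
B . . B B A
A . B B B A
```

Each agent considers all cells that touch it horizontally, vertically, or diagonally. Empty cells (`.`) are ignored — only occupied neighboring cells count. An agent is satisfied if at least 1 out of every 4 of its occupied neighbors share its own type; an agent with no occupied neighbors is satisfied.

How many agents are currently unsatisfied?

(1,1)A 1/2 ok
(1,3)B 3/4 ok
(1,4)B 3/4 ok
(1,6)B 2/2 ok
(2,1)A 2/3 ok
(2,2)B 2/5 ok
(2,3)B 3/5 ok
(2,4)A 2/6 ok
(2,5)B 4/7 ok
(2,6)B 3/4 ok
(3,1)A 3/4 ok
(3,4)A 3/5 ok
(3,5)A 2/5 ok
(3,6)B 2/3 ok
(4,1)A 3/3 ok
(4,2)A 4/4 ok
(4,3)A 2/3 ok
(5,1)A 2/3 ok
(5,4)B 2/3 ok
(5,6)B 1/2 ok
(6,1)B 0/2 unhappy
(6,4)B 5/5 ok
(6,5)B 5/7 ok
(6,6)A 1/4 ok
(7,1)A 0/1 unhappy
(7,3)B 2/2 ok
(7,4)B 4/4 ok
(7,5)B 3/5 ok
(7,6)A 1/3 ok
Unsatisfied: (6,1), (7,1) — 2 in total.

2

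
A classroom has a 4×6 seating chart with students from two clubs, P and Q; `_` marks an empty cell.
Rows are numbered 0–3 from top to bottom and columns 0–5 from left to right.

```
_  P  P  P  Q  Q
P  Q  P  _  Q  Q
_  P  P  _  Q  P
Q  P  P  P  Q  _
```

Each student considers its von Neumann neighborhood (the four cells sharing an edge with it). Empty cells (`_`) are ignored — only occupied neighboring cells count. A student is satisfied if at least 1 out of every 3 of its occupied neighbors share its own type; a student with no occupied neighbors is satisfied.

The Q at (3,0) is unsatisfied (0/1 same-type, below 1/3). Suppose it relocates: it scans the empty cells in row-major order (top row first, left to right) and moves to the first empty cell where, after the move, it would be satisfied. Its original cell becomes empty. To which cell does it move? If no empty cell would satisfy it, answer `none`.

Vacating (3,0). Empty cells in order:
  (0,0): 0/2 same-type → still unsatisfied.
  (1,3): 1/3 same-type → satisfied — stop here.

(1,3)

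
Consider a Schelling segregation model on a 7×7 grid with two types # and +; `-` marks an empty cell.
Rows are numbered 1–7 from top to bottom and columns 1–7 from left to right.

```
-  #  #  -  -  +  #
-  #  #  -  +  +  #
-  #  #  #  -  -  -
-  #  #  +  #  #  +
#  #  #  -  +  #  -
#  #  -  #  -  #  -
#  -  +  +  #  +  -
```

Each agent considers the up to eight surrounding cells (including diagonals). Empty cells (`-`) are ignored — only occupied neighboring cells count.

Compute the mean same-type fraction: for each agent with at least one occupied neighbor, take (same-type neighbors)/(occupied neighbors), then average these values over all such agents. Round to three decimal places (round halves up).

0.640

Row 1: (1,2)# 3/3 · (1,3)# 3/3 · (1,6)+ 2/4 · (1,7)# 1/3
Row 2: (2,2)# 5/5 · (2,3)# 6/6 · (2,5)+ 2/3 · (2,6)+ 2/4 · (2,7)# 1/3
Row 3: (3,2)# 5/5 · (3,3)# 6/7 · (3,4)# 4/6
Row 4: (4,2)# 6/6 · (4,3)# 6/7 · (4,4)+ 1/6 · (4,5)# 3/5 · (4,6)# 2/4 · (4,7)+ 0/2
Row 5: (5,1)# 4/4 · (5,2)# 6/6 · (5,3)# 5/6 · (5,5)+ 1/6 · (5,6)# 3/5
Row 6: (6,1)# 4/4 · (6,2)# 5/6 · (6,4)# 2/5 · (6,6)# 2/4
Row 7: (7,1)# 2/2 · (7,3)+ 1/3 · (7,4)+ 1/3 · (7,5)# 2/4 · (7,6)+ 0/2
Sum over 32 agents: 3/3 + 3/3 + 2/4 + 1/3 + 5/5 + 6/6 + 2/3 + 2/4 + 1/3 + 5/5 + 6/7 + 4/6 + 6/6 + 6/7 + 1/6 + 3/5 + 2/4 + 0/2 + 4/4 + 6/6 + 5/6 + 1/6 + 3/5 + 4/4 + 5/6 + 2/5 + 2/4 + 2/2 + 1/3 + 1/3 + 2/4 + 0/2 = 4301/210; mean = 4301/210 ÷ 32 = 4301/6720 = 0.640029… → 0.640.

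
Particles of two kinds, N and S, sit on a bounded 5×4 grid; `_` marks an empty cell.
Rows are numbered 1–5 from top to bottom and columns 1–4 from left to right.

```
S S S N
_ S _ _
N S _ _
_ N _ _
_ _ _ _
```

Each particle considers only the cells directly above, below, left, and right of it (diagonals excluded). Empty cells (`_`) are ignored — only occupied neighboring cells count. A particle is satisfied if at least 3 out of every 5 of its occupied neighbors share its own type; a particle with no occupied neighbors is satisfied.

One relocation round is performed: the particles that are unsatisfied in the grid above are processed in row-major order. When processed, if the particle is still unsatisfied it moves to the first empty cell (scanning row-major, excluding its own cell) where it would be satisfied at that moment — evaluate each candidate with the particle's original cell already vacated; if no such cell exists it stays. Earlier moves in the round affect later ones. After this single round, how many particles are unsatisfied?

0

Initially unsatisfied (in order): (1,3), (1,4), (3,1), (3,2), (4,2).
  (1,3) → (2,1).
  (1,4): now satisfied by earlier moves; stays.
  (3,1) → (2,4).
  (3,2) → (3,1).
  (4,2): now satisfied by earlier moves; stays.
Resulting grid:
S S _ N
S S _ N
S _ _ _
_ N _ _
_ _ _ _
All satisfied now.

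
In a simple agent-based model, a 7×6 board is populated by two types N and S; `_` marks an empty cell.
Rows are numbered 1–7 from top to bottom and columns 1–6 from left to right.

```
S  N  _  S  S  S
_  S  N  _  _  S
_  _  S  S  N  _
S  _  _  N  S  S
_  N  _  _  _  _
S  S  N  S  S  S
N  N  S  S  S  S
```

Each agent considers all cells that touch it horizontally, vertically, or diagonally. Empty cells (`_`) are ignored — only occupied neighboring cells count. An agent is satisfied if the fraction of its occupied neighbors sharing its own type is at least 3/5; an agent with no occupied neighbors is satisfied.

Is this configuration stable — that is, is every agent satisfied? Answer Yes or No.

(1,1)S 1/2 ✗
(1,2)N 1/3 ✗
(1,4)S 1/2 ✗
(1,5)S 3/3 ✓
(1,6)S 2/2 ✓
(2,2)S 2/4 ✗
(2,3)N 1/5 ✗
(2,6)S 2/3 ✓
(3,3)S 2/4 ✗
(3,4)S 2/5 ✗
(3,5)N 1/5 ✗
(4,1)S 0/1 ✗
(4,4)N 1/4 ✗
(4,5)S 2/4 ✗
(4,6)S 1/2 ✗
(5,2)N 1/4 ✗
(6,1)S 1/4 ✗
(6,2)S 2/6 ✗
(6,3)N 2/6 ✗
(6,4)S 4/5 ✓
(6,5)S 5/5 ✓
(6,6)S 3/3 ✓
(7,1)N 1/3 ✗
(7,2)N 2/5 ✗
(7,3)S 3/5 ✓
(7,4)S 4/5 ✓
(7,5)S 5/5 ✓
(7,6)S 3/3 ✓
For instance (1,1) has only 1/2 same-type neighbors, below 3/5.

No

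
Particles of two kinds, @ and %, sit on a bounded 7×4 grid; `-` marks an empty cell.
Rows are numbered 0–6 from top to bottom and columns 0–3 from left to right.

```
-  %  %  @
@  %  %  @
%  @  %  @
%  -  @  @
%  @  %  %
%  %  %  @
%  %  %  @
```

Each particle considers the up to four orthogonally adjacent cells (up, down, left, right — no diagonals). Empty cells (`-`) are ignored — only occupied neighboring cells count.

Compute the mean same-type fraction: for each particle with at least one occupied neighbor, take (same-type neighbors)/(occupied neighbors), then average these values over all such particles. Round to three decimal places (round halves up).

Row 0: (0,1)% 2/2 · (0,2)% 2/3 · (0,3)@ 1/2
Row 1: (1,0)@ 0/2 · (1,1)% 2/4 · (1,2)% 3/4 · (1,3)@ 2/3
Row 2: (2,0)% 1/3 · (2,1)@ 0/3 · (2,2)% 1/4 · (2,3)@ 2/3
Row 3: (3,0)% 2/2 · (3,2)@ 1/3 · (3,3)@ 2/3
Row 4: (4,0)% 2/3 · (4,1)@ 0/3 · (4,2)% 2/4 · (4,3)% 1/3
Row 5: (5,0)% 3/3 · (5,1)% 3/4 · (5,2)% 3/4 · (5,3)@ 1/3
Row 6: (6,0)% 2/2 · (6,1)% 3/3 · (6,2)% 2/3 · (6,3)@ 1/2
Sum over 26 particles: 2/2 + 2/3 + 1/2 + 0/2 + 2/4 + 3/4 + 2/3 + 1/3 + 0/3 + 1/4 + 2/3 + 2/2 + 1/3 + 2/3 + 2/3 + 0/3 + 2/4 + 1/3 + 3/3 + 3/4 + 3/4 + 1/3 + 2/2 + 3/3 + 2/3 + 1/2 = 89/6; mean = 89/6 ÷ 26 = 89/156 = 0.570512… → 0.571.

0.571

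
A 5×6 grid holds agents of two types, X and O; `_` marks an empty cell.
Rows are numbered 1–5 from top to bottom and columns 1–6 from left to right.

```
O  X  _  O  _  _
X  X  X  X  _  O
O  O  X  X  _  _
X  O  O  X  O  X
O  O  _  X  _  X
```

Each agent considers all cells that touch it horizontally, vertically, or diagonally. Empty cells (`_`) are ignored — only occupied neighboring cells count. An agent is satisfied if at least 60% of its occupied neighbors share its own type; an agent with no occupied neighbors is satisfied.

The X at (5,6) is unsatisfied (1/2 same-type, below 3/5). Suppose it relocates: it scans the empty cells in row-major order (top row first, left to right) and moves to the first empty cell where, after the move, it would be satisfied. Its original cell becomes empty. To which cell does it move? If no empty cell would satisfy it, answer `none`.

(1,3)

Vacating (5,6). Empty cells in order:
  (1,3): 4/5 same-type → satisfied — stop here.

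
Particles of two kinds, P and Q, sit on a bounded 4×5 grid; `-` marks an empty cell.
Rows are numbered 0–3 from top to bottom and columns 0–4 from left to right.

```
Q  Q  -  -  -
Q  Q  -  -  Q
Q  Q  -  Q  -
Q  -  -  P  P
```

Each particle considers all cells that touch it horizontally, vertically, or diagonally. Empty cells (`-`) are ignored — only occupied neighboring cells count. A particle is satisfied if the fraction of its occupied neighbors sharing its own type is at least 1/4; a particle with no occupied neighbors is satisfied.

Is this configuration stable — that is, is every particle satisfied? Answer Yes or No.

(0,0)Q 3/3 satisfied
(0,1)Q 3/3 satisfied
(1,0)Q 5/5 satisfied
(1,1)Q 5/5 satisfied
(1,4)Q 1/1 satisfied
(2,0)Q 4/4 satisfied
(2,1)Q 4/4 satisfied
(2,3)Q 1/3 satisfied
(3,0)Q 2/2 satisfied
(3,3)P 1/2 satisfied
(3,4)P 1/2 satisfied
All meet the threshold, so the configuration is stable.

Yes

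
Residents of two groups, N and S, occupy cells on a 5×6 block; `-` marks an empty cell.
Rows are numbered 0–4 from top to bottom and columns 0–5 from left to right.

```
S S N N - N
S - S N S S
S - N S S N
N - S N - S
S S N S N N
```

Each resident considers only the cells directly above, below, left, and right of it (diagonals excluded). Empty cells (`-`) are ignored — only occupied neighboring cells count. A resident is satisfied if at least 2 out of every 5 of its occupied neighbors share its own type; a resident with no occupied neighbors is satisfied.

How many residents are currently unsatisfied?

Row 0: (0,0)S 2/2 ✓ · (0,1)S 1/2 ✓ · (0,2)N 1/3 ✗ · (0,3)N 2/2 ✓ · (0,5)N 0/1 ✗
Row 1: (1,0)S 2/2 ✓ · (1,2)S 0/3 ✗ · (1,3)N 1/4 ✗ · (1,4)S 2/3 ✓ · (1,5)S 1/3 ✗
Row 2: (2,0)S 1/2 ✓ · (2,2)N 0/3 ✗ · (2,3)S 1/4 ✗ · (2,4)S 2/3 ✓ · (2,5)N 0/3 ✗
Row 3: (3,0)N 0/2 ✗ · (3,2)S 0/3 ✗ · (3,3)N 0/3 ✗ · (3,5)S 0/2 ✗
Row 4: (4,0)S 1/2 ✓ · (4,1)S 1/2 ✓ · (4,2)N 0/3 ✗ · (4,3)S 0/3 ✗ · (4,4)N 1/2 ✓ · (4,5)N 1/2 ✓
Unsatisfied: (0,2), (0,5), (1,2), (1,3), (1,5), (2,2), (2,3), (2,5), (3,0), (3,2), (3,3), (3,5), (4,2), (4,3) — 14 in total.

14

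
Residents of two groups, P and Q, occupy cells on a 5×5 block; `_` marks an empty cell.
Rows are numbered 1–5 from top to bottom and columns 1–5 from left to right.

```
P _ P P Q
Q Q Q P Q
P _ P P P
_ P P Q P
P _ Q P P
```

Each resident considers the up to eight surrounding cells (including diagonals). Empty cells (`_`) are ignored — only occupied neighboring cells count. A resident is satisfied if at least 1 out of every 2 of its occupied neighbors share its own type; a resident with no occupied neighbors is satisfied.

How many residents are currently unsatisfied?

Row 1: (1,1)P 0/2 ✗ · (1,3)P 2/4 ✓ · (1,4)P 2/5 ✗ · (1,5)Q 1/3 ✗
Row 2: (2,1)Q 1/3 ✗ · (2,2)Q 2/6 ✗ · (2,3)Q 1/6 ✗ · (2,4)P 5/8 ✓ · (2,5)Q 1/5 ✗
Row 3: (3,1)P 1/3 ✗ · (3,3)P 4/7 ✓ · (3,4)P 5/8 ✓ · (3,5)P 3/5 ✓
Row 4: (4,2)P 4/5 ✓ · (4,3)P 4/6 ✓ · (4,4)Q 1/8 ✗ · (4,5)P 4/5 ✓
Row 5: (5,1)P 1/1 ✓ · (5,3)Q 1/4 ✗ · (5,4)P 3/5 ✓ · (5,5)P 2/3 ✓
Unsatisfied: (1,1), (1,4), (1,5), (2,1), (2,2), (2,3), (2,5), (3,1), (4,4), (5,3) — 10 in total.

10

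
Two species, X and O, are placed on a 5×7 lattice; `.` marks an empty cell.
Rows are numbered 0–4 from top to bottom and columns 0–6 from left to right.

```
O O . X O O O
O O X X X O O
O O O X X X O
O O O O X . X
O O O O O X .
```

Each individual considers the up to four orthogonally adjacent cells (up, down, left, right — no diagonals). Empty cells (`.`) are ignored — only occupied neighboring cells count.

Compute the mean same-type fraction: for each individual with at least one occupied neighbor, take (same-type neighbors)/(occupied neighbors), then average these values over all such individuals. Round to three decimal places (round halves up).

Row 0: (0,0)O 2/2 · (0,1)O 2/2 · (0,3)X 1/2 · (0,4)O 1/3 · (0,5)O 3/3 · (0,6)O 2/2
Row 1: (1,0)O 3/3 · (1,1)O 3/4 · (1,2)X 1/3 · (1,3)X 4/4 · (1,4)X 2/4 · (1,5)O 2/4 · (1,6)O 3/3
Row 2: (2,0)O 3/3 · (2,1)O 4/4 · (2,2)O 2/4 · (2,3)X 2/4 · (2,4)X 4/4 · (2,5)X 1/3 · (2,6)O 1/3
Row 3: (3,0)O 3/3 · (3,1)O 4/4 · (3,2)O 4/4 · (3,3)O 2/4 · (3,4)X 1/3 · (3,6)X 0/1
Row 4: (4,0)O 2/2 · (4,1)O 3/3 · (4,2)O 3/3 · (4,3)O 3/3 · (4,4)O 1/3 · (4,5)X 0/1
Sum over 32 individuals: 2/2 + 2/2 + 1/2 + 1/3 + 3/3 + 2/2 + 3/3 + 3/4 + 1/3 + 4/4 + 2/4 + 2/4 + 3/3 + 3/3 + 4/4 + 2/4 + 2/4 + 4/4 + 1/3 + 1/3 + 3/3 + 4/4 + 4/4 + 2/4 + 1/3 + 0/1 + 2/2 + 3/3 + 3/3 + 3/3 + 1/3 + 0/1 = 91/4; mean = 91/4 ÷ 32 = 91/128 = 0.710937… → 0.711.

0.711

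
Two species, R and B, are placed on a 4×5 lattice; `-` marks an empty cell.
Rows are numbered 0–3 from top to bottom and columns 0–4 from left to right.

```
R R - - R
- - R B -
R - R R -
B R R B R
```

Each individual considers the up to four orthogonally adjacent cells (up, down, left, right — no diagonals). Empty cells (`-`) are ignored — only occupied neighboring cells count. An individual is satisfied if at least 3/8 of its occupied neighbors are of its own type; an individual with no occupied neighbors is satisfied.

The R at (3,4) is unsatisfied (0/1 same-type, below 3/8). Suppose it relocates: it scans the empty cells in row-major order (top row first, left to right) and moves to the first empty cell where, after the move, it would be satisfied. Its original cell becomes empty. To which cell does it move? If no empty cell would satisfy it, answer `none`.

(0,2)

Vacating (3,4). Empty cells in order:
  (0,2): 2/2 same-type → satisfied — stop here.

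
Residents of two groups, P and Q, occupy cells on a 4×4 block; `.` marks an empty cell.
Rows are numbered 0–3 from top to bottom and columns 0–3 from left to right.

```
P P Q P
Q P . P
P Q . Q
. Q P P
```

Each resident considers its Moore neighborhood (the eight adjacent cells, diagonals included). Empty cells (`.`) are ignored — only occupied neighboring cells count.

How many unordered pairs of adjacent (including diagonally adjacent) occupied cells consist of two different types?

16

Scan each occupied cell's neighbors to the right and below (and the two forward diagonals) so each pair is counted once.
From row 0: 6 unlike of 10 pairs (running 6/10).
From row 1: 4 unlike of 6 pairs (running 10/16).
From row 2: 5 unlike of 6 pairs (running 15/22).
From row 3: 1 unlike of 2 pairs (running 16/24).
Total adjacent occupied pairs: 24; unlike-type pairs: 16.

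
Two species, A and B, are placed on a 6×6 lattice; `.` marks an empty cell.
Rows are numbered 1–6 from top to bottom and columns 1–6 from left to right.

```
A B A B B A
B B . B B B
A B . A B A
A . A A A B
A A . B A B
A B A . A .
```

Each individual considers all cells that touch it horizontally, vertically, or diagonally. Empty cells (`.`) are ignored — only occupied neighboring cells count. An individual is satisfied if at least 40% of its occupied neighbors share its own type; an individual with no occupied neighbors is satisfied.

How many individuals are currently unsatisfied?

Row 1: (1,1)A 0/3 not · (1,2)B 2/4 satisfied · (1,3)A 0/4 not · (1,4)B 3/4 satisfied · (1,5)B 4/5 satisfied · (1,6)A 0/3 not
Row 2: (2,1)B 3/5 satisfied · (2,2)B 3/6 satisfied · (2,4)B 4/6 satisfied · (2,5)B 5/8 satisfied · (2,6)B 3/5 satisfied
Row 3: (3,1)A 1/4 not · (3,2)B 2/5 satisfied · (3,4)A 3/6 satisfied · (3,5)B 4/8 satisfied · (3,6)A 1/5 not
Row 4: (4,1)A 3/4 satisfied · (4,3)A 3/5 satisfied · (4,4)A 4/6 satisfied · (4,5)A 4/8 satisfied · (4,6)B 2/5 satisfied
Row 5: (5,1)A 3/4 satisfied · (5,2)A 5/6 satisfied · (5,4)B 0/6 not · (5,5)A 3/6 satisfied · (5,6)B 1/4 not
Row 6: (6,1)A 2/3 satisfied · (6,2)B 0/4 not · (6,3)A 1/3 not · (6,5)A 1/3 not
Unsatisfied: (1,1), (1,3), (1,6), (3,1), (3,6), (5,4), (5,6), (6,2), (6,3), (6,5) — 10 in total.

10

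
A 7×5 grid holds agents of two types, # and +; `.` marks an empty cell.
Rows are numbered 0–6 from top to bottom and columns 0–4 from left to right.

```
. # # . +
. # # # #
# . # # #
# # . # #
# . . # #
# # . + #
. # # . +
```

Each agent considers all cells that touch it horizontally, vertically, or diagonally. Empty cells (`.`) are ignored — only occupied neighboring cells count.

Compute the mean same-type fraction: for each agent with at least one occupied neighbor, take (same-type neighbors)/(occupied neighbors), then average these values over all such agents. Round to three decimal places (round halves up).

0.843

(0,1)# 3/3
(0,2)# 4/4
(0,4)+ 0/2
(1,1)# 5/5
(1,2)# 6/6
(1,3)# 6/7
(1,4)# 3/4
(2,0)# 3/3
(2,2)# 6/6
(2,3)# 7/7
(2,4)# 5/5
(3,0)# 3/3
(3,1)# 4/4
(3,3)# 6/6
(3,4)# 5/5
(4,0)# 4/4
(4,3)# 4/5
(4,4)# 4/5
(5,0)# 3/3
(5,1)# 4/4
(5,3)+ 1/5
(5,4)# 2/4
(6,1)# 3/3
(6,2)# 2/3
(6,4)+ 1/2
Sum over 25 agents: 3/3 + 4/4 + 0/2 + 5/5 + 6/6 + 6/7 + 3/4 + 3/3 + 6/6 + 7/7 + 5/5 + 3/3 + 4/4 + 6/6 + 5/5 + 4/4 + 4/5 + 4/5 + 3/3 + 4/4 + 1/5 + 2/4 + 3/3 + 2/3 + 1/2 = 8851/420; mean = 8851/420 ÷ 25 = 8851/10500 = 0.842952… → 0.843.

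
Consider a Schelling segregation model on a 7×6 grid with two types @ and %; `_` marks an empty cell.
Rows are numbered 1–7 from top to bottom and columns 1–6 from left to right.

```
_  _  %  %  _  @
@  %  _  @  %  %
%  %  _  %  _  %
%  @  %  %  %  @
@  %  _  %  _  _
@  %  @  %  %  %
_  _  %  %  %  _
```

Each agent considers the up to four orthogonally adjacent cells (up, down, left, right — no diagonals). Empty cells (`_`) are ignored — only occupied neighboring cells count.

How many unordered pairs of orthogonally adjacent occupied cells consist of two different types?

Scan each occupied cell's neighbors to the right and below so each pair is counted once.
Row 1: %(1,3)–%(1,4)= %(1,4)–@(2,4)≠ @(1,6)–%(2,6)≠  → 2/3 unlike.
Row 2: @(2,1)–%(2,2)≠ @(2,1)–%(3,1)≠ %(2,2)–%(3,2)= @(2,4)–%(2,5)≠ @(2,4)–%(3,4)≠ %(2,5)–%(2,6)= %(2,6)–%(3,6)=  → 4/7 unlike.
Row 3: %(3,1)–%(3,2)= %(3,1)–%(4,1)= %(3,2)–@(4,2)≠ %(3,4)–%(4,4)= %(3,6)–@(4,6)≠  → 2/5 unlike.
Row 4: %(4,1)–@(4,2)≠ %(4,1)–@(5,1)≠ @(4,2)–%(4,3)≠ @(4,2)–%(5,2)≠ %(4,3)–%(4,4)= %(4,4)–%(4,5)= %(4,4)–%(5,4)= %(4,5)–@(4,6)≠  → 5/8 unlike.
Row 5: @(5,1)–%(5,2)≠ @(5,1)–@(6,1)= %(5,2)–%(6,2)= %(5,4)–%(6,4)=  → 1/4 unlike.
Row 6: @(6,1)–%(6,2)≠ %(6,2)–@(6,3)≠ @(6,3)–%(6,4)≠ @(6,3)–%(7,3)≠ %(6,4)–%(6,5)= %(6,4)–%(7,4)= %(6,5)–%(6,6)= %(6,5)–%(7,5)=  → 4/8 unlike.
Row 7: %(7,3)–%(7,4)= %(7,4)–%(7,5)=  → 0/2 unlike.
Total adjacent occupied pairs: 37; unlike-type pairs: 18.

18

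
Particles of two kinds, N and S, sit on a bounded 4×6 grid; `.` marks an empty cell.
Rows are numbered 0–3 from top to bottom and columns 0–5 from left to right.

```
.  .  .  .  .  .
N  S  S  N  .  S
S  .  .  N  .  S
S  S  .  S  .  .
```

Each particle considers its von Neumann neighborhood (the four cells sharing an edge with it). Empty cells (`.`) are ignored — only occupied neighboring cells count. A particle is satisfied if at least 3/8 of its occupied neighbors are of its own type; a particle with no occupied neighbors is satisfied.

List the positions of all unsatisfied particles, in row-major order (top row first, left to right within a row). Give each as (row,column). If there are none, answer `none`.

(1,0), (3,3)

Row 1: (1,0)N 0/2 not · (1,1)S 1/2 satisfied · (1,2)S 1/2 satisfied · (1,3)N 1/2 satisfied · (1,5)S 1/1 satisfied
Row 2: (2,0)S 1/2 satisfied · (2,3)N 1/2 satisfied · (2,5)S 1/1 satisfied
Row 3: (3,0)S 2/2 satisfied · (3,1)S 1/1 satisfied · (3,3)S 0/1 not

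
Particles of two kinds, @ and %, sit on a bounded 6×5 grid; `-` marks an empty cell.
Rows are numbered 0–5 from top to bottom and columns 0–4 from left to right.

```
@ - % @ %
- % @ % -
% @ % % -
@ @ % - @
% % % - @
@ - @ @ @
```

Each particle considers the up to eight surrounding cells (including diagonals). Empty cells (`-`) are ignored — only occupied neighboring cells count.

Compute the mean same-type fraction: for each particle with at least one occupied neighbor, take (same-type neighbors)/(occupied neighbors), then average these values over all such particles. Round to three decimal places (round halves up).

Row 0: (0,0)@ 0/1 · (0,2)% 2/4 · (0,3)@ 1/4 · (0,4)% 1/2
Row 1: (1,1)% 3/6 · (1,2)@ 2/7 · (1,3)% 4/6
Row 2: (2,0)% 1/4 · (2,1)@ 3/7 · (2,2)% 4/7 · (2,3)% 3/5
Row 3: (3,0)@ 2/5 · (3,1)@ 2/8 · (3,2)% 4/6 · (3,4)@ 1/2
Row 4: (4,0)% 1/4 · (4,1)% 3/7 · (4,2)% 2/5 · (4,4)@ 3/3
Row 5: (5,0)@ 0/2 · (5,2)@ 1/3 · (5,3)@ 3/4 · (5,4)@ 2/2
Sum over 23 particles: 0/1 + 2/4 + 1/4 + 1/2 + 3/6 + 2/7 + 4/6 + 1/4 + 3/7 + 4/7 + 3/5 + 2/5 + 2/8 + 4/6 + 1/2 + 1/4 + 3/7 + 2/5 + 3/3 + 0/2 + 1/3 + 3/4 + 2/2 = 4423/420; mean = 4423/420 ÷ 23 = 4423/9660 = 0.457867… → 0.458.

0.458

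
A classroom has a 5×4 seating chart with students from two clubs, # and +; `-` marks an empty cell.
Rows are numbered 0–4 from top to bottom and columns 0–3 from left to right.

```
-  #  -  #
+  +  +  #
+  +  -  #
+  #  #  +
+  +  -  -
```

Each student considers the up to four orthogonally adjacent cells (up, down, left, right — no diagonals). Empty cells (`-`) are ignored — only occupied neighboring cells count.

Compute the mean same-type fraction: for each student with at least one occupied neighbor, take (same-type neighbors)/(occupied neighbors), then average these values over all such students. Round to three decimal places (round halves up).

0.600

Row 0: (0,1)# 0/1 · (0,3)# 1/1
Row 1: (1,0)+ 2/2 · (1,1)+ 3/4 · (1,2)+ 1/2 · (1,3)# 2/3
Row 2: (2,0)+ 3/3 · (2,1)+ 2/3 · (2,3)# 1/2
Row 3: (3,0)+ 2/3 · (3,1)# 1/4 · (3,2)# 1/2 · (3,3)+ 0/2
Row 4: (4,0)+ 2/2 · (4,1)+ 1/2
Sum over 15 students: 0/1 + 1/1 + 2/2 + 3/4 + 1/2 + 2/3 + 3/3 + 2/3 + 1/2 + 2/3 + 1/4 + 1/2 + 0/2 + 2/2 + 1/2 = 9; mean = 9 ÷ 15 = 3/5 = 0.6 → 0.600.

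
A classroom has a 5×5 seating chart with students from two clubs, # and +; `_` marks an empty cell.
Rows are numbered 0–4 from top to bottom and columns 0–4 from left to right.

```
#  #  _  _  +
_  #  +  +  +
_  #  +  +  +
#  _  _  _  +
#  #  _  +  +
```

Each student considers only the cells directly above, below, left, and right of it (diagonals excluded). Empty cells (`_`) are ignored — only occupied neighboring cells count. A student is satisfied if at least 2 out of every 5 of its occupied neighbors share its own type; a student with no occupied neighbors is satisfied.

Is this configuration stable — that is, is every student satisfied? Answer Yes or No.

Yes

(0,0)# 1/1 ok
(0,1)# 2/2 ok
(0,4)+ 1/1 ok
(1,1)# 2/3 ok
(1,2)+ 2/3 ok
(1,3)+ 3/3 ok
(1,4)+ 3/3 ok
(2,1)# 1/2 ok
(2,2)+ 2/3 ok
(2,3)+ 3/3 ok
(2,4)+ 3/3 ok
(3,0)# 1/1 ok
(3,4)+ 2/2 ok
(4,0)# 2/2 ok
(4,1)# 1/1 ok
(4,3)+ 1/1 ok
(4,4)+ 2/2 ok
All meet the threshold, so the configuration is stable.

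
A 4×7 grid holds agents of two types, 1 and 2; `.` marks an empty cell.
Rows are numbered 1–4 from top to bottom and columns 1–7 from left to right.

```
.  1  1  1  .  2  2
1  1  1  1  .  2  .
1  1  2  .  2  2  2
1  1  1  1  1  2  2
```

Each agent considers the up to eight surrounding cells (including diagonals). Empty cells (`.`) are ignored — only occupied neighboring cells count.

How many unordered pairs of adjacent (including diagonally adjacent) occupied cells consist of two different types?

12

Scan each occupied cell's neighbors to the right and below (and the two forward diagonals) so each pair is counted once.
Row 1: 1(1,2)–1(1,3)= 1(1,2)–1(2,2)= 1(1,2)–1(2,3)= 1(1,2)–1(2,1)= 1(1,3)–1(1,4)= 1(1,3)–1(2,3)= 1(1,3)–1(2,4)= 1(1,3)–1(2,2)= 1(1,4)–1(2,4)= 1(1,4)–1(2,3)= 2(1,6)–2(1,7)= 2(1,6)–2(2,6)= 2(1,7)–2(2,6)=  → 0/13 unlike.
Row 2: 1(2,1)–1(2,2)= 1(2,1)–1(3,1)= 1(2,1)–1(3,2)= 1(2,2)–1(2,3)= 1(2,2)–1(3,2)= 1(2,2)–2(3,3)≠ 1(2,2)–1(3,1)= 1(2,3)–1(2,4)= 1(2,3)–2(3,3)≠ 1(2,3)–1(3,2)= 1(2,4)–2(3,5)≠ 1(2,4)–2(3,3)≠ 2(2,6)–2(3,6)= 2(2,6)–2(3,7)= 2(2,6)–2(3,5)=  → 4/15 unlike.
Row 3: 1(3,1)–1(3,2)= 1(3,1)–1(4,1)= 1(3,1)–1(4,2)= 1(3,2)–2(3,3)≠ 1(3,2)–1(4,2)= 1(3,2)–1(4,3)= 1(3,2)–1(4,1)= 2(3,3)–1(4,3)≠ 2(3,3)–1(4,4)≠ 2(3,3)–1(4,2)≠ 2(3,5)–2(3,6)= 2(3,5)–1(4,5)≠ 2(3,5)–2(4,6)= 2(3,5)–1(4,4)≠ 2(3,6)–2(3,7)= 2(3,6)–2(4,6)= 2(3,6)–2(4,7)= 2(3,6)–1(4,5)≠ 2(3,7)–2(4,7)= 2(3,7)–2(4,6)=  → 7/20 unlike.
Row 4: 1(4,1)–1(4,2)= 1(4,2)–1(4,3)= 1(4,3)–1(4,4)= 1(4,4)–1(4,5)= 1(4,5)–2(4,6)≠ 2(4,6)–2(4,7)=  → 1/6 unlike.
Total adjacent occupied pairs: 54; unlike-type pairs: 12.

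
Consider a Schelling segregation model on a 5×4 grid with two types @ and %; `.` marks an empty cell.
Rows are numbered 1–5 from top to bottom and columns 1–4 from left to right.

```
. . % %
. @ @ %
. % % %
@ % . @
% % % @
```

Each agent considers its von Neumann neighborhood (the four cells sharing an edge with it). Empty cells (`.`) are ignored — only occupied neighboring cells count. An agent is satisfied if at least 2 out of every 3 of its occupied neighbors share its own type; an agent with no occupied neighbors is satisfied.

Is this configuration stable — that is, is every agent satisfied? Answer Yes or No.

No

Row 1: (1,3)% 1/2 unhappy · (1,4)% 2/2 ok
Row 2: (2,2)@ 1/2 unhappy · (2,3)@ 1/4 unhappy · (2,4)% 2/3 ok
Row 3: (3,2)% 2/3 ok · (3,3)% 2/3 ok · (3,4)% 2/3 ok
Row 4: (4,1)@ 0/2 unhappy · (4,2)% 2/3 ok · (4,4)@ 1/2 unhappy
Row 5: (5,1)% 1/2 unhappy · (5,2)% 3/3 ok · (5,3)% 1/2 unhappy · (5,4)@ 1/2 unhappy
For instance (1,3) has only 1/2 same-type neighbors, below 2/3.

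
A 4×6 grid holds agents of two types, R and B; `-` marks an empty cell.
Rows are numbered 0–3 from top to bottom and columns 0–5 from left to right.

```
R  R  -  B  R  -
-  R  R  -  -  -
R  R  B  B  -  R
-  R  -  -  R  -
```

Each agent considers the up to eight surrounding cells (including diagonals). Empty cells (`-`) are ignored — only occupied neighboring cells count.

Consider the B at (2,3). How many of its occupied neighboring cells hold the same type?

1

Occupied neighbors of (2,3): (1,2)=R, (2,2)=B, (3,4)=R.
Same type (B): 1 of 3.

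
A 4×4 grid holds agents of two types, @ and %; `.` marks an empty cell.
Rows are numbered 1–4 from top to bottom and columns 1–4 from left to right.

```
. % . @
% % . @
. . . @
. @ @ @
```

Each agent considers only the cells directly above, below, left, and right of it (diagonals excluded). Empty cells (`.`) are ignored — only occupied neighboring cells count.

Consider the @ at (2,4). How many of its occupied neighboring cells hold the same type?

Occupied neighbors of (2,4): (1,4)=@, (3,4)=@.
Same type (@): 2 of 2.

2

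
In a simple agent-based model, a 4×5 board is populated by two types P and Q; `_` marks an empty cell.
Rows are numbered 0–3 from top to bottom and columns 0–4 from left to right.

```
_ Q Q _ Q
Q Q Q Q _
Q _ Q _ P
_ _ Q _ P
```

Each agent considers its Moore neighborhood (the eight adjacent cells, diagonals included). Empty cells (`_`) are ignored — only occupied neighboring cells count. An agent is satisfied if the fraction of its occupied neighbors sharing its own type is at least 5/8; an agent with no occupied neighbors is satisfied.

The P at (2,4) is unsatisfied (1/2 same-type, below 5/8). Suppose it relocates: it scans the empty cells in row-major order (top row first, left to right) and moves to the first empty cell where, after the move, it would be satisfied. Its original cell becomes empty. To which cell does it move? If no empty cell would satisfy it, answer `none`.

Vacating (2,4). Empty cells in order:
  (0,0): 0/3 same-type → still unsatisfied.
  (0,3): 0/4 same-type → still unsatisfied.
  (1,4): 0/2 same-type → still unsatisfied.
  (2,1): 0/6 same-type → still unsatisfied.
  (2,3): 1/5 same-type → still unsatisfied.
  (3,0): 0/1 same-type → still unsatisfied.
  (3,1): 0/3 same-type → still unsatisfied.
  (3,3): 1/3 same-type → still unsatisfied.

none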